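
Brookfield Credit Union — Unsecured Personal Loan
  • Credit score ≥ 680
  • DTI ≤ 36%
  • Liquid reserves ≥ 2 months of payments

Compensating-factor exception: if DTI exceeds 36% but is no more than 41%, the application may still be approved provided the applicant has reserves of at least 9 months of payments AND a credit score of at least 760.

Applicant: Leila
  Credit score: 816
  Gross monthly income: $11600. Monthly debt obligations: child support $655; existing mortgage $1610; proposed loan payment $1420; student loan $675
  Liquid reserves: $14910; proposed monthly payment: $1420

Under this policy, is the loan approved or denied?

Credit score 816 ≥ 680 (meets base)
Total debts = (655 + 1,610 + 1,420 + 675) = 4,360. DTI = 4,360/11,600 = 37.6% > 36% — standard DTI limit exceeded.
Liquid reserves cover 14,910/1,420 = 10.5 months — ≥ 2 required
DTI 37.6% is within the 36%–41% exception band; checking compensating factors.
Override check — reserves: 10.5 mo (ok); score: 816 (ok).
Both compensating conditions met → exception applies.

Approved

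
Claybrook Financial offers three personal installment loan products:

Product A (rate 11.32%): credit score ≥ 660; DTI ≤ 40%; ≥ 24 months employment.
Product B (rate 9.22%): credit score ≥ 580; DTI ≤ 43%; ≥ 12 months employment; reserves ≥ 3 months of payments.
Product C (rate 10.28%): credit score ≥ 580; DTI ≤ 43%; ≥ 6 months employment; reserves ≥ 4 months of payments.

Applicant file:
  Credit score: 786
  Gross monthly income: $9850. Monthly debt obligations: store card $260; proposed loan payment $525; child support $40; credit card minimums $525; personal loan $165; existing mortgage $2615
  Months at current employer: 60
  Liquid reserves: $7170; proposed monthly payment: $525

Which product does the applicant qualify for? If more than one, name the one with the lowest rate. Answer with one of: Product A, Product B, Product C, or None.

Product B

Total debts = (260 + 525 + 40 + 525 + 165 + 2,615) = 4,130; DTI = 4,130/9,850 = 41.9%.
Reserves = 7,170/525 = 13.7 months.
Product A: score 786 ≥ 660; DTI 41.9% > 40%; employment 60 ≥ 24 mo → does not qualify.
Product B: score 786 ≥ 580; DTI 41.9% ≤ 43%; employment 60 ≥ 12 mo; reserves 13.7 ≥ 3 mo → qualifies.
Product C: score 786 ≥ 580; DTI 41.9% ≤ 43%; employment 60 ≥ 6 mo; reserves 13.7 ≥ 4 mo → qualifies.
Qualifying: Product B, Product C. Lowest rate is 9.22% → Product B.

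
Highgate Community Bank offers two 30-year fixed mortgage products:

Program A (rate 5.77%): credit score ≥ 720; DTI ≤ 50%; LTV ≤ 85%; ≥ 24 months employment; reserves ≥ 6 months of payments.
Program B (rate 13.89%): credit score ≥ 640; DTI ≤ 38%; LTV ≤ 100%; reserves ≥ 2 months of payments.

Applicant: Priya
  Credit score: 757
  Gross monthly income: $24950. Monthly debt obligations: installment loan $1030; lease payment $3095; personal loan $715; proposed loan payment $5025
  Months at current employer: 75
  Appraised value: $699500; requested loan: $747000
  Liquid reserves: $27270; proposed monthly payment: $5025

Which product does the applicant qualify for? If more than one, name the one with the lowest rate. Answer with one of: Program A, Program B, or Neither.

Neither

Total debts = (1,030 + 3,095 + 715 + 5,025) = 9,865; DTI = 9,865/24,950 = 39.5%.
LTV = 747,000/699,500 = 106.8%.
Reserves = 27,270/5,025 = 5.4 months.
Program A: score 757 ≥ 720; DTI 39.5% ≤ 50%; LTV 106.8% > 85%; employment 75 ≥ 24 mo; reserves 5.4 < 6 mo → does not qualify.
Program B: score 757 ≥ 640; DTI 39.5% > 38%; LTV 106.8% > 100%; reserves 5.4 ≥ 2 mo → does not qualify.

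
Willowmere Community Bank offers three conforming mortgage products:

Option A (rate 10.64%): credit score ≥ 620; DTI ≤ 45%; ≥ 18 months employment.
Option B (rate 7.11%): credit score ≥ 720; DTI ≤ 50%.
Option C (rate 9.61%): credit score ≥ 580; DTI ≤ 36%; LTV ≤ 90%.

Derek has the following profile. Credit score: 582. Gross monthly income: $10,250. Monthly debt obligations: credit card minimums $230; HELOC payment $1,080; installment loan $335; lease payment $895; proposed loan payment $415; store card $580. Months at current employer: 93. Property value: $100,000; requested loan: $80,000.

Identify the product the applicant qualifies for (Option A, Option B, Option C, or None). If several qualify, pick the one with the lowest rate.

Option C

Total debts = (230 + 1,080 + 335 + 895 + 415 + 580) = 3,535; DTI = 3,535/10,250 = 34.5%.
LTV = 80,000/100,000 = 80%.
Option A: score 582 < 620; DTI 34.5% ≤ 45%; employment 93 ≥ 18 mo → does not qualify.
Option B: score 582 < 720; DTI 34.5% ≤ 50% → does not qualify.
Option C: score 582 ≥ 580; DTI 34.5% ≤ 36%; LTV 80% ≤ 90% → qualifies.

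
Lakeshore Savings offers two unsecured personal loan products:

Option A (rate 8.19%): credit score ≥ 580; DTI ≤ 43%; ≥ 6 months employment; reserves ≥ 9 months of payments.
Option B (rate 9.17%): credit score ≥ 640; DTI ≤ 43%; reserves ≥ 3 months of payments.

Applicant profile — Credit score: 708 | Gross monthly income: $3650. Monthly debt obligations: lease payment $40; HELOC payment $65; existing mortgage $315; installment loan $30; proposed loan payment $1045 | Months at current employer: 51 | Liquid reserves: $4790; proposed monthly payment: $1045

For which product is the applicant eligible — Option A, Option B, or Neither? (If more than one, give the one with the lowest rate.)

Option B

Total debts = (40 + 65 + 315 + 30 + 1,045) = 1,495; DTI = 1,495/3,650 = 41%.
Reserves = 4,790/1,045 = 4.6 months.
Option A: score 708 ≥ 580; DTI 41% ≤ 43%; employment 51 ≥ 6 mo; reserves 4.6 < 9 mo → does not qualify.
Option B: score 708 ≥ 640; DTI 41% ≤ 43%; reserves 4.6 ≥ 3 mo → qualifies.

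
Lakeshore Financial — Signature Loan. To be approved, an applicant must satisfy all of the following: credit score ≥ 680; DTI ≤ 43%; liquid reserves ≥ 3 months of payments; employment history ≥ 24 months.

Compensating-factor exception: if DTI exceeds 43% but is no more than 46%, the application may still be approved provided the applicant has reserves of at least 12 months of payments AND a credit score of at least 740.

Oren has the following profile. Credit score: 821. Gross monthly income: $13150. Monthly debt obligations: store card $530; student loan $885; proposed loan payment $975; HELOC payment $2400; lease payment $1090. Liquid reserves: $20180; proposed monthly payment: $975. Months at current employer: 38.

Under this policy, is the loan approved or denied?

Credit score 821 ≥ 680 (meets base)
Total debts = (530 + 885 + 975 + 2,400 + 1,090) = 5,880. DTI: 5,880 ÷ 13,150 = 44.7%, over the 43% base limit.
Liquid reserves cover 20,180/975 = 20.7 months — ≥ 3 required
Employment 38 ≥ 24 months
DTI 44.7% is within the 43%–46% exception band; checking compensating factors.
Reserves 20.7 ≥ 12 months; credit score 821 ≥ 740.
Both compensating conditions met → exception applies.

Approved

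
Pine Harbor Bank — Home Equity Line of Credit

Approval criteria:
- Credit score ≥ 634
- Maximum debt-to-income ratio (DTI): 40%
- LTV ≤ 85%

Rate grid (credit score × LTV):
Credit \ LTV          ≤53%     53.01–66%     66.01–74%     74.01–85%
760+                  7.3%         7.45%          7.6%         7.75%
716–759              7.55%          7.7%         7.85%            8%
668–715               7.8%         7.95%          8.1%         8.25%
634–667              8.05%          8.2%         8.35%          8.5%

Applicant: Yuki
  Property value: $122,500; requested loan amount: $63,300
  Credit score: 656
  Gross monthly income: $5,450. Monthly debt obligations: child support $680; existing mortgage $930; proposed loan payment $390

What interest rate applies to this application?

Credit score 656 ≥ 634; Total monthly debts = (680 + 930 + 390) = 2,000. DTI = 2,000/5,450 = 36.7% ≤ 40%
LTV: 63,300 ÷ 122,500 = 51.7%, within 85% cap
Credit 656 → row 634–667; LTV 51.7% → column ≤53%. Grid cell → 8.05%.

8.05%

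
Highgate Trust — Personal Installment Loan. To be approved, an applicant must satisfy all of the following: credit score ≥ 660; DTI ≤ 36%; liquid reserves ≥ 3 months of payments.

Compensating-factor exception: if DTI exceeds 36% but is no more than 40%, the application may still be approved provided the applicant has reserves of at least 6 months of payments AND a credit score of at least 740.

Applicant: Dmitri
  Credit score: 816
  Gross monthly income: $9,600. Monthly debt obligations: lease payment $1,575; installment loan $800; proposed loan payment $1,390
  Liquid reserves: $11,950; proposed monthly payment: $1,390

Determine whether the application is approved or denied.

Credit score 816 ≥ 660 (meets base)
Total debts = (1,575 + 800 + 1,390) = 3,765. DTI: 3,765 ÷ 9,600 = 39.2%, over the 36% base limit.
Reserves = 11,950/1,390 = 8.6 months ≥ 3
39.2% falls in the override range (36%–40%), so the compensating-factor test applies.
Reserves 8.6 ≥ 6 months; credit score 816 ≥ 740.
Both override conditions satisfied; DTI exception granted.

Approved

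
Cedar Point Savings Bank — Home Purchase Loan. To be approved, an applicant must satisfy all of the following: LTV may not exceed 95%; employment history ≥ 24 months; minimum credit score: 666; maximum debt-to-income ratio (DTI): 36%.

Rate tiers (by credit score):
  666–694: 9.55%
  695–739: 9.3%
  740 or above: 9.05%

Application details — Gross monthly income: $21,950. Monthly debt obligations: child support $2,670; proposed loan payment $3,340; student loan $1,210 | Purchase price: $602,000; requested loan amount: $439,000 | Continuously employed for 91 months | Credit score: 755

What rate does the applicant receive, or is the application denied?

Approved at 9.05%

Credit score 755 ≥ 666 (meets minimum)
Total monthly debts = (2,670 + 3,340 + 1,210) = 7,220. DTI = 7,220/21,950 = 32.9% ≤ 36%
LTV: 439,000 ÷ 602,000 = 72.9%, within 95% cap
Employment 91 ≥ 24 months
All requirements met. Score 755 falls in the 740 or above tier → 9.05%.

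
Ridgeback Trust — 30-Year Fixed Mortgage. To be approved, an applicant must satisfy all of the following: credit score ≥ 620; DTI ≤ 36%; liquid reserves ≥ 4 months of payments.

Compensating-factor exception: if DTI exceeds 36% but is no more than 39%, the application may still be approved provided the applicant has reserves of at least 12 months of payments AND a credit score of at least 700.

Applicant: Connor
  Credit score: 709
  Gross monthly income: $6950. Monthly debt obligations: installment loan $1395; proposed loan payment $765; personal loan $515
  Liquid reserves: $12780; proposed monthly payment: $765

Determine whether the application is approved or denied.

Approved

Credit score 709 ≥ 620 (meets base)
Total debts = (1,395 + 765 + 515) = 2,675. DTI: 2,675 ÷ 6,950 = 38.5%, over the 36% base limit.
Reserves: 12,780 ÷ 765 = 16.7 months (meets 4-month minimum)
DTI 38.5% is within the 36%–39% exception band; checking compensating factors.
Reserves 16.7 ≥ 12 months; credit score 709 ≥ 700.
Both compensating conditions met → exception applies.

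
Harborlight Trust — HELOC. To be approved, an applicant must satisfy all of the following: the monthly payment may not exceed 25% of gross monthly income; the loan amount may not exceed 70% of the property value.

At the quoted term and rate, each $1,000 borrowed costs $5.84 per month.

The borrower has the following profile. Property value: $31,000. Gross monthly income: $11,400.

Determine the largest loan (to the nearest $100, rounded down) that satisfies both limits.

$21,700

Payment cap: 25% × $11,400 = $2,850/month.
At $5.84 per $1,000, that supports 2,850/5.84 × 1,000 ≈ $488,013 → $488,000.
LTV cap: 70% × $31,000 = $21,700 → $21,700.
Binding constraint: loan-to-value.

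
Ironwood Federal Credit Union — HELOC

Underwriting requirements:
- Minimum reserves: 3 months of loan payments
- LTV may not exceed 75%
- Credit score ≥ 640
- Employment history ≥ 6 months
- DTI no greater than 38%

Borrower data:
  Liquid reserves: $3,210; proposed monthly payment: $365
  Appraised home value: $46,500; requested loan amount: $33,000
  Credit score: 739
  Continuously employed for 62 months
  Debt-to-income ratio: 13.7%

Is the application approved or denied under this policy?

Approved

Liquid reserves cover 3,210/365 = 8.8 months — ≥ 3 required
LTV = 33,000/46,500 = 71% ≤ 75%
Credit score 739 ≥ 640 (meets)
Employment 62 ≥ 6 months
Debt-to-income 13.7% vs 38% cap — pass
All criteria satisfied.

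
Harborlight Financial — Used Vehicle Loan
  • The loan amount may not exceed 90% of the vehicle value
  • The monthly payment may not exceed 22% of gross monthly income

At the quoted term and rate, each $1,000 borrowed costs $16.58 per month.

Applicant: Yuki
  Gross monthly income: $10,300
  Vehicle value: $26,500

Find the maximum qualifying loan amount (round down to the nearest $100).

Payment cap: 22% × $10,300 = $2,266/month.
At $16.58 per $1,000, that supports 2,266/16.58 × 1,000 ≈ $136,670 → $136,600.
LTV cap: 90% × $26,500 = $23,850 → $23,800.
Binding constraint: loan-to-value.

$23,800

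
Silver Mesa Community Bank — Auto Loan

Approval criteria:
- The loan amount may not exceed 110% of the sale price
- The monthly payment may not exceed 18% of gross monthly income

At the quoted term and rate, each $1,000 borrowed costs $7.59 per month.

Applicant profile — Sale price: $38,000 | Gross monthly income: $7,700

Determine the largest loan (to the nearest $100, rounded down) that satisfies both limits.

$41,800

Payment cap: 18% × $7,700 = $1,386/month.
At $7.59 per $1,000, that supports 1,386/7.59 × 1,000 ≈ $182,608 → $182,600.
LTV cap: 110% × $38,000 = $41,800 → $41,800.
Binding constraint: loan-to-value.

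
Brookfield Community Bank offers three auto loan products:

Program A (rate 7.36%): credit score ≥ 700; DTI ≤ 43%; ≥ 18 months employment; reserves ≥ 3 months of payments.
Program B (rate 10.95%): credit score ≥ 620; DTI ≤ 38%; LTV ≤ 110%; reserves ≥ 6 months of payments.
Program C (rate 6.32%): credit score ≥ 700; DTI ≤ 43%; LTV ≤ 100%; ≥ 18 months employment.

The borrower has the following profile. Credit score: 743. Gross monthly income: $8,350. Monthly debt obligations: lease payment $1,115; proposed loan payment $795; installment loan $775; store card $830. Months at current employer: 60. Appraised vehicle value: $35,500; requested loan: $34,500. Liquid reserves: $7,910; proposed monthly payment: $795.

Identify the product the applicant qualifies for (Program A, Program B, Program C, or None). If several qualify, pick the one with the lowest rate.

Total debts = (1,115 + 795 + 775 + 830) = 3,515; DTI = 3,515/8,350 = 42.1%.
LTV = 34,500/35,500 = 97.2%.
Reserves = 7,910/795 = 9.9 months.
Program A: score 743 ≥ 700; DTI 42.1% ≤ 43%; employment 60 ≥ 18 mo; reserves 9.9 ≥ 3 mo → qualifies.
Program B: score 743 ≥ 620; DTI 42.1% > 38%; LTV 97.2% ≤ 110%; reserves 9.9 ≥ 6 mo → does not qualify.
Program C: score 743 ≥ 700; DTI 42.1% ≤ 43%; LTV 97.2% ≤ 100%; employment 60 ≥ 18 mo → qualifies.
Qualifying: Program A, Program C. Lowest rate is 6.32% → Program C.

Program C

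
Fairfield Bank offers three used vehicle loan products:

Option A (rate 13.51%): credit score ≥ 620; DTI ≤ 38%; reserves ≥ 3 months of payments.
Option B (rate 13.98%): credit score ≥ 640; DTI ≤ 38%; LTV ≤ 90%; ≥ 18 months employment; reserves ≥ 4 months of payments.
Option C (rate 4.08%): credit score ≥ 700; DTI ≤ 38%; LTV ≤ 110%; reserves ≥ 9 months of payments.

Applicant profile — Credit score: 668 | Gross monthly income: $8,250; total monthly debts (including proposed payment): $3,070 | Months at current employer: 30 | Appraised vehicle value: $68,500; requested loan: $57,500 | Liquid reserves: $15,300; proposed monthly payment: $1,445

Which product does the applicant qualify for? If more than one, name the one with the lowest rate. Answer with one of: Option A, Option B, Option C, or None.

Option A

DTI = 3,070/8,250 = 37.2%.
LTV = 57,500/68,500 = 83.9%.
Reserves = 15,300/1,445 = 10.6 months.
Option A: score 668 ≥ 620; DTI 37.2% ≤ 38%; reserves 10.6 ≥ 3 mo → qualifies.
Option B: score 668 ≥ 640; DTI 37.2% ≤ 38%; LTV 83.9% ≤ 90%; employment 30 ≥ 18 mo; reserves 10.6 ≥ 4 mo → qualifies.
Option C: score 668 < 700; DTI 37.2% ≤ 38%; LTV 83.9% ≤ 110%; reserves 10.6 ≥ 9 mo → does not qualify.
Qualifying: Option A, Option B. Lowest rate is 13.51% → Option A.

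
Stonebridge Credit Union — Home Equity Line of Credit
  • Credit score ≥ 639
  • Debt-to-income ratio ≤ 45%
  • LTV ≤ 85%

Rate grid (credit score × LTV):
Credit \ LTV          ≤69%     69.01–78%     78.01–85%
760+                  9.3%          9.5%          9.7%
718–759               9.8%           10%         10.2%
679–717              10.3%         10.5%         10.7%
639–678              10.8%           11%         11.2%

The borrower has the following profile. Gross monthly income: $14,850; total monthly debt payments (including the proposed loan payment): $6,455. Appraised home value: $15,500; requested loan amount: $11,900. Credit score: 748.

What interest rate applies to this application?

Credit score 748 ≥ 639; DTI: 6,455 ÷ 14,850 = 43.5%, within the 45% cap
LTV = 11,900/15,500 = 76.8% ≤ 85%
Credit 748 → row 718–759; LTV 76.8% → column 69.01–78%. Grid cell → 10%.

10%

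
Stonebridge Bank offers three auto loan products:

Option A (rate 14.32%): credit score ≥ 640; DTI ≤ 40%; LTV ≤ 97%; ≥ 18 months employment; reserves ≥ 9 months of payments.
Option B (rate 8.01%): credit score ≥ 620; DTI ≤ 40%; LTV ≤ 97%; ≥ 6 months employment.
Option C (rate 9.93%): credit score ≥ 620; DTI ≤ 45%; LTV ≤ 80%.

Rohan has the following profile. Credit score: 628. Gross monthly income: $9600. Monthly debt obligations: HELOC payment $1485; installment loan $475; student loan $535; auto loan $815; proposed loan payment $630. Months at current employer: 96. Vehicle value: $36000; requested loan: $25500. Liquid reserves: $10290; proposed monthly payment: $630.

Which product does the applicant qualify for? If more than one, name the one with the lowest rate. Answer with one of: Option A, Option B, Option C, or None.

Option C

Total debts = (1,485 + 475 + 535 + 815 + 630) = 3,940; DTI = 3,940/9,600 = 41%.
LTV = 25,500/36,000 = 70.8%.
Reserves = 10,290/630 = 16.3 months.
Option A: score 628 < 640; DTI 41% > 40%; LTV 70.8% ≤ 97%; employment 96 ≥ 18 mo; reserves 16.3 ≥ 9 mo → does not qualify.
Option B: score 628 ≥ 620; DTI 41% > 40%; LTV 70.8% ≤ 97%; employment 96 ≥ 6 mo → does not qualify.
Option C: score 628 ≥ 620; DTI 41% ≤ 45%; LTV 70.8% ≤ 80% → qualifies.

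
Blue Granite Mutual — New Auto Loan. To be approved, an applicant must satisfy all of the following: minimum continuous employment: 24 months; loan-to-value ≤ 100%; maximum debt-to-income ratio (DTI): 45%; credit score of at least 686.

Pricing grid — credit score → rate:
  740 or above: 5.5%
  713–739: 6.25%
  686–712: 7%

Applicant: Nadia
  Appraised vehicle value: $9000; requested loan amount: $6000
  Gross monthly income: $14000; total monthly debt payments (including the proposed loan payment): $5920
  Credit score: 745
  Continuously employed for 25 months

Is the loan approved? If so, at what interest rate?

Approved at 5.5%

Credit score 745 ≥ 686 (meets minimum)
DTI = 5,920/14,000 = 42.3% ≤ 45%
Loan-to-value = 6,000/9,000 = 66.7% — pass (100% max)
Employment 25 ≥ 24 months
All requirements met. Score 745 falls in the 740 or above tier → 5.5%.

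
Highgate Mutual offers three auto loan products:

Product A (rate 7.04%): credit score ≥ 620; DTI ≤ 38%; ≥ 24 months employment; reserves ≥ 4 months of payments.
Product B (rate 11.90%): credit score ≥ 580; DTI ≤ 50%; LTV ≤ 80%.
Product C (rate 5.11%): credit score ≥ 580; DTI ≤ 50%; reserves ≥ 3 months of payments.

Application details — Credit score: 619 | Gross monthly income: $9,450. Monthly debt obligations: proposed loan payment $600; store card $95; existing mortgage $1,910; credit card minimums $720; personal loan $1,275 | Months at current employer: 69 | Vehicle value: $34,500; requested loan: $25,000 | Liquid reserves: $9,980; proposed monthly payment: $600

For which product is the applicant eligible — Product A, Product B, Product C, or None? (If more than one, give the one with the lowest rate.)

Product C

Total debts = (600 + 95 + 1,910 + 720 + 1,275) = 4,600; DTI = 4,600/9,450 = 48.7%.
LTV = 25,000/34,500 = 72.5%.
Reserves = 9,980/600 = 16.6 months.
Product A: score 619 < 620; DTI 48.7% > 38%; employment 69 ≥ 24 mo; reserves 16.6 ≥ 4 mo → does not qualify.
Product B: score 619 ≥ 580; DTI 48.7% ≤ 50%; LTV 72.5% ≤ 80% → qualifies.
Product C: score 619 ≥ 580; DTI 48.7% ≤ 50%; reserves 16.6 ≥ 3 mo → qualifies.
Qualifying: Product B, Product C. Lowest rate is 5.11% → Product C.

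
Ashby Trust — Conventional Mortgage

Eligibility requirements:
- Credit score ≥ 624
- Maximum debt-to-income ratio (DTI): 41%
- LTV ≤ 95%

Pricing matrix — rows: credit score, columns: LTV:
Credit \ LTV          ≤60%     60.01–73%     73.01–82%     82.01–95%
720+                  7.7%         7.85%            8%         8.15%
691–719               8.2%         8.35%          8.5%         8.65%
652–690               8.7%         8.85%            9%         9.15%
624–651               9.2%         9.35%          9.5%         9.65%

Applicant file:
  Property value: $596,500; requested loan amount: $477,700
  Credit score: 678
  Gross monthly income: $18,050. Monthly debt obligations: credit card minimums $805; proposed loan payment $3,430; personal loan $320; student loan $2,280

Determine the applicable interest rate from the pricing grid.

9%

Credit score 678 ≥ 624; Total monthly debts = (805 + 3,430 + 320 + 2,280) = 6,835. Debt-to-income = 6,835/18,050 = 37.9% — meets 41% limit
LTV = 477,700/596,500 = 80.1% ≤ 95%
Score 678 is in the 652–690 band; LTV 80.1% is in the 73.01–82% band → 9%.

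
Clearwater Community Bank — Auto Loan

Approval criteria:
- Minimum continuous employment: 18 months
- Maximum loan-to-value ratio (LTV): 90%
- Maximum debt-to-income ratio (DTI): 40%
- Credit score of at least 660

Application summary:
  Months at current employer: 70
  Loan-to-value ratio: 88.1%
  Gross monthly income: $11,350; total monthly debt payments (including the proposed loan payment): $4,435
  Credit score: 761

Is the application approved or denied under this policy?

Employment 70 ≥ 18 months
LTV 88.1% ≤ 90%
Debt-to-income = 4,435/11,350 = 39.1% — meets 40% limit
Credit score 761 ≥ 660 (meets)
All criteria satisfied.

Approved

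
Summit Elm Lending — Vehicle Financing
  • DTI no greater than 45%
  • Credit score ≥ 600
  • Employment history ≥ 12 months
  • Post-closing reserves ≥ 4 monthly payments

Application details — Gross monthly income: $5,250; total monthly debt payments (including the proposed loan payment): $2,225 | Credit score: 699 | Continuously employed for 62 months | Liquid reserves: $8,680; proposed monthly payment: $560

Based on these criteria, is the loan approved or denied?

Approved

DTI = 2,225/5,250 = 42.4% ≤ 45%
Credit score 699 ≥ 600 (meets)
Employment 62 ≥ 12 months
Reserves = 8,680/560 = 15.5 months ≥ 4
All criteria satisfied.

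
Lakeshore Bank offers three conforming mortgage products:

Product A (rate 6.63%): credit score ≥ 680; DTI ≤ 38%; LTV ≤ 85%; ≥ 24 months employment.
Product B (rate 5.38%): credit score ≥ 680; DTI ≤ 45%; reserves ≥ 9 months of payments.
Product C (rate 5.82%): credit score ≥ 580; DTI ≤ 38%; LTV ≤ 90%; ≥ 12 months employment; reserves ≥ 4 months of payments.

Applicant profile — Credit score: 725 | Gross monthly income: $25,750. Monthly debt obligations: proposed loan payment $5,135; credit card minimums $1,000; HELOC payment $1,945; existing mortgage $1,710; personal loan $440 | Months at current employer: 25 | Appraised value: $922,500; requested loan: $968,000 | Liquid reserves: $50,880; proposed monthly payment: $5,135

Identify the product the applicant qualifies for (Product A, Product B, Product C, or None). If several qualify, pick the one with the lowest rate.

Total debts = (5,135 + 1,000 + 1,945 + 1,710 + 440) = 10,230; DTI = 10,230/25,750 = 39.7%.
LTV = 968,000/922,500 = 104.9%.
Reserves = 50,880/5,135 = 9.9 months.
Product A: score 725 ≥ 680; DTI 39.7% > 38%; LTV 104.9% > 85%; employment 25 ≥ 24 mo → does not qualify.
Product B: score 725 ≥ 680; DTI 39.7% ≤ 45%; reserves 9.9 ≥ 9 mo → qualifies.
Product C: score 725 ≥ 580; DTI 39.7% > 38%; LTV 104.9% > 90%; employment 25 ≥ 12 mo; reserves 9.9 ≥ 4 mo → does not qualify.

Product B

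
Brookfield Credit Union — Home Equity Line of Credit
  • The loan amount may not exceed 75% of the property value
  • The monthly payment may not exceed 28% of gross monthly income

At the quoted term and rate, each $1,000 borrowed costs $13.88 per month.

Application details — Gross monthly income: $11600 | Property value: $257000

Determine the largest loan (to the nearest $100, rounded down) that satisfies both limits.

Payment cap: 28% × $11,600 = $3,248/month.
At $13.88 per $1,000, that supports 3,248/13.88 × 1,000 ≈ $234,005 → $234,000.
LTV cap: 75% × $257,000 = $192,750 → $192,700.
Binding constraint: loan-to-value.

$192,700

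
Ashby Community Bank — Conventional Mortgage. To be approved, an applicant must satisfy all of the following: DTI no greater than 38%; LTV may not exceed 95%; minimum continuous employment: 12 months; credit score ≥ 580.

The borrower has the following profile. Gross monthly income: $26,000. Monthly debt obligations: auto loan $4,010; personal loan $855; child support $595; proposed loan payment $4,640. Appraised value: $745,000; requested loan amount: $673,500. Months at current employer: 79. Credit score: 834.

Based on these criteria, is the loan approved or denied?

Denied

Total monthly debts = (4,010 + 855 + 595 + 4,640) = 10,100. Debt-to-income = 10,100/26,000 = 38.8% — over 38% limit
LTV = 673,500/745,000 = 90.4% ≤ 95%
Employment 79 ≥ 12 months
Credit score 834 ≥ 580 (meets)
Fails on DTI.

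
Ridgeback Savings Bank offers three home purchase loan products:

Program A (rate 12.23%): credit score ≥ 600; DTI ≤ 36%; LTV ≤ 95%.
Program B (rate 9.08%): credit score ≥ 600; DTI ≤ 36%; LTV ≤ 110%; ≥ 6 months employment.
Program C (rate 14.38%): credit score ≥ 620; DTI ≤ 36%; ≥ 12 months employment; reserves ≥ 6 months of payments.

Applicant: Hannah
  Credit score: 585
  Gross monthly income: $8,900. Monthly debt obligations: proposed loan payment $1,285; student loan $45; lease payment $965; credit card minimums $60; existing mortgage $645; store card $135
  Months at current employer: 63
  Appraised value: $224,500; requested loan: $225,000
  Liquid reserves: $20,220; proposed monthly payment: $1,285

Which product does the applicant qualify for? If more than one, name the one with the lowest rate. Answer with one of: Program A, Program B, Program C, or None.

None

Total debts = (1,285 + 45 + 965 + 60 + 645 + 135) = 3,135; DTI = 3,135/8,900 = 35.2%.
LTV = 225,000/224,500 = 100.2%.
Reserves = 20,220/1,285 = 15.7 months.
Program A: score 585 < 600; DTI 35.2% ≤ 36%; LTV 100.2% > 95% → does not qualify.
Program B: score 585 < 600; DTI 35.2% ≤ 36%; LTV 100.2% ≤ 110%; employment 63 ≥ 6 mo → does not qualify.
Program C: score 585 < 620; DTI 35.2% ≤ 36%; employment 63 ≥ 12 mo; reserves 15.7 ≥ 6 mo → does not qualify.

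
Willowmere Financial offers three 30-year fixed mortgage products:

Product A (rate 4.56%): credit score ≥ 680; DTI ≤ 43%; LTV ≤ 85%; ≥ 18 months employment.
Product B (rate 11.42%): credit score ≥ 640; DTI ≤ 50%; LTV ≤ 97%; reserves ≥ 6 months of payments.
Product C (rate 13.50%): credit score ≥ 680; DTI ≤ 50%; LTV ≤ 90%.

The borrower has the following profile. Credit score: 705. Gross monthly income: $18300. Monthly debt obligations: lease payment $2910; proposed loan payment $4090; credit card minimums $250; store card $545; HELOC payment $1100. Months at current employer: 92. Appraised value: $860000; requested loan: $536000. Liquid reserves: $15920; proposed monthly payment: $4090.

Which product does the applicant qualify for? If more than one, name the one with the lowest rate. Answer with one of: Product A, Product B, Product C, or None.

Total debts = (2,910 + 4,090 + 250 + 545 + 1,100) = 8,895; DTI = 8,895/18,300 = 48.6%.
LTV = 536,000/860,000 = 62.3%.
Reserves = 15,920/4,090 = 3.9 months.
Product A: score 705 ≥ 680; DTI 48.6% > 43%; LTV 62.3% ≤ 85%; employment 92 ≥ 18 mo → does not qualify.
Product B: score 705 ≥ 640; DTI 48.6% ≤ 50%; LTV 62.3% ≤ 97%; reserves 3.9 < 6 mo → does not qualify.
Product C: score 705 ≥ 680; DTI 48.6% ≤ 50%; LTV 62.3% ≤ 90% → qualifies.

Product C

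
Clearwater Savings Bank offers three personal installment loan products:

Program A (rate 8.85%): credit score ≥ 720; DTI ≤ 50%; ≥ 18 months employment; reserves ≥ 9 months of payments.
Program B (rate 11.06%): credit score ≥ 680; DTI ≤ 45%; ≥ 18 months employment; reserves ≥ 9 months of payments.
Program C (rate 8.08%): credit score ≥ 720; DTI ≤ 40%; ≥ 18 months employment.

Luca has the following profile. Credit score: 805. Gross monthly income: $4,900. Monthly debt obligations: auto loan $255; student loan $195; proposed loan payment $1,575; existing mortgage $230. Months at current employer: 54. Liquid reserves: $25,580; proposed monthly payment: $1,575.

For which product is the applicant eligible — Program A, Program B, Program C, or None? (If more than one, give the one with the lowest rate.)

Program A

Total debts = (255 + 195 + 1,575 + 230) = 2,255; DTI = 2,255/4,900 = 46%.
Reserves = 25,580/1,575 = 16.2 months.
Program A: score 805 ≥ 720; DTI 46% ≤ 50%; employment 54 ≥ 18 mo; reserves 16.2 ≥ 9 mo → qualifies.
Program B: score 805 ≥ 680; DTI 46% > 45%; employment 54 ≥ 18 mo; reserves 16.2 ≥ 9 mo → does not qualify.
Program C: score 805 ≥ 720; DTI 46% > 40%; employment 54 ≥ 18 mo → does not qualify.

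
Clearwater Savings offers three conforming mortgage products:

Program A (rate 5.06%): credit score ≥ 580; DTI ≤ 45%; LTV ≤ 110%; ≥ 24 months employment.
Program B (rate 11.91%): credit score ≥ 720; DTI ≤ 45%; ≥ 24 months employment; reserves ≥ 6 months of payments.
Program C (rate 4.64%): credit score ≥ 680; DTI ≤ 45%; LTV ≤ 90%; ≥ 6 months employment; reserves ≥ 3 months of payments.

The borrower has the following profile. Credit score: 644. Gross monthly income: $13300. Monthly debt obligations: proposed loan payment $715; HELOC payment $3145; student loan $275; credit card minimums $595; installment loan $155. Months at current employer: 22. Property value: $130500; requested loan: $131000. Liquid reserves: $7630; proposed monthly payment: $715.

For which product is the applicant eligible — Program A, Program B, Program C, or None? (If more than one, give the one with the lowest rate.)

None

Total debts = (715 + 3,145 + 275 + 595 + 155) = 4,885; DTI = 4,885/13,300 = 36.7%.
LTV = 131,000/130,500 = 100.4%.
Reserves = 7,630/715 = 10.7 months.
Program A: score 644 ≥ 580; DTI 36.7% ≤ 45%; LTV 100.4% ≤ 110%; employment 22 < 24 mo → does not qualify.
Program B: score 644 < 720; DTI 36.7% ≤ 45%; employment 22 < 24 mo; reserves 10.7 ≥ 6 mo → does not qualify.
Program C: score 644 < 680; DTI 36.7% ≤ 45%; LTV 100.4% > 90%; employment 22 ≥ 6 mo; reserves 10.7 ≥ 3 mo → does not qualify.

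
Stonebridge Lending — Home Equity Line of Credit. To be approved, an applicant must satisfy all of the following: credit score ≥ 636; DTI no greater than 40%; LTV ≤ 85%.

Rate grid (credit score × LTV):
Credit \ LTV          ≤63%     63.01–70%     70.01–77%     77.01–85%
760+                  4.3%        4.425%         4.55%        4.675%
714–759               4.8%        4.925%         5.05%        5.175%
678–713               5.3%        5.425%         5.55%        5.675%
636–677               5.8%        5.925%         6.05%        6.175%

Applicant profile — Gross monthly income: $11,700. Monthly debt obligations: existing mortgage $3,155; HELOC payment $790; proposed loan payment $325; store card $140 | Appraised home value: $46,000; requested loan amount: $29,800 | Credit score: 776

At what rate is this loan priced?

Credit score 776 ≥ 636; Total monthly debts = (3,155 + 790 + 325 + 140) = 4,410. DTI = 4,410/11,700 = 37.7% ≤ 40%
Loan-to-value = 29,800/46,000 = 64.8% — pass (85% max)
Row: 776 falls in 760+. Column: 64.8% falls in 63.01–70%. Rate = 4.425%.

4.425%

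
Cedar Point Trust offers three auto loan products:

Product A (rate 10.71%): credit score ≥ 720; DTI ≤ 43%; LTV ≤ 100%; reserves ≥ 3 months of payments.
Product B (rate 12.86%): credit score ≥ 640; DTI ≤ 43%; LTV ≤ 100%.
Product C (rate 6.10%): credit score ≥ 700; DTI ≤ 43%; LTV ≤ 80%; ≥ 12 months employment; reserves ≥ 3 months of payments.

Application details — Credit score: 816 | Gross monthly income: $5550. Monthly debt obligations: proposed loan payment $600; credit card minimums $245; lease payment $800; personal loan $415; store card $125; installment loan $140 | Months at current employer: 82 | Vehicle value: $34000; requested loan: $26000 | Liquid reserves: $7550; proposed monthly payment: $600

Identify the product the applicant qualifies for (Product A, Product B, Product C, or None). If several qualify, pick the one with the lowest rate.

Total debts = (600 + 245 + 800 + 415 + 125 + 140) = 2,325; DTI = 2,325/5,550 = 41.9%.
LTV = 26,000/34,000 = 76.5%.
Reserves = 7,550/600 = 12.6 months.
Product A: score 816 ≥ 720; DTI 41.9% ≤ 43%; LTV 76.5% ≤ 100%; reserves 12.6 ≥ 3 mo → qualifies.
Product B: score 816 ≥ 640; DTI 41.9% ≤ 43%; LTV 76.5% ≤ 100% → qualifies.
Product C: score 816 ≥ 700; DTI 41.9% ≤ 43%; LTV 76.5% ≤ 80%; employment 82 ≥ 12 mo; reserves 12.6 ≥ 3 mo → qualifies.
Qualifying: Product A, Product B, Product C. Lowest rate is 6.10% → Product C.

Product C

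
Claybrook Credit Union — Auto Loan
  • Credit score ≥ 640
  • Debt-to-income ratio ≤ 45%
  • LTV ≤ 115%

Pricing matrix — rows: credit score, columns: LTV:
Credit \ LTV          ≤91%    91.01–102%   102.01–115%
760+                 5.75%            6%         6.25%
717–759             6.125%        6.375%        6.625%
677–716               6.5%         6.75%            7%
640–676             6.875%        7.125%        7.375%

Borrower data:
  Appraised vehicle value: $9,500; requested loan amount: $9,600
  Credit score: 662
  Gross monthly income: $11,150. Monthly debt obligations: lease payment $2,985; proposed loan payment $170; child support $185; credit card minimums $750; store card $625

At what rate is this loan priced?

Credit score 662 ≥ 640; Total monthly debts = (2,985 + 170 + 185 + 750 + 625) = 4,715. Debt-to-income = 4,715/11,150 = 42.3% — meets 45% limit
LTV: 9,600 ÷ 9,500 = 101.1%, within 115% cap
Score 662 is in the 640–676 band; LTV 101.1% is in the 91.01–102% band → 7.125%.

7.125%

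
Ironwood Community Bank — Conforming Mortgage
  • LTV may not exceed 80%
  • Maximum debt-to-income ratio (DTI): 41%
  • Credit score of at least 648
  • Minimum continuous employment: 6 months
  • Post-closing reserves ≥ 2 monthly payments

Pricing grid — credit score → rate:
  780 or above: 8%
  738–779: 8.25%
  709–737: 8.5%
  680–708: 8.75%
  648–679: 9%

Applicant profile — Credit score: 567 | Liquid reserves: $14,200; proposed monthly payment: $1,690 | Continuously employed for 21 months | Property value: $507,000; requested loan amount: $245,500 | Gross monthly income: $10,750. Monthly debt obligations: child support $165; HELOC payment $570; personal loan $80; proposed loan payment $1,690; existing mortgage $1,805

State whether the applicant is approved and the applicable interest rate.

Credit score 567 < 648 (below minimum)
Reserves: 14,200 ÷ 1,690 = 8.4 months (meets 2-month minimum)
Loan-to-value = 245,500/507,000 = 48.4% — pass (80% max)
Employment 21 ≥ 6 months
Total monthly debts = (165 + 570 + 80 + 1,690 + 1,805) = 4,310. Debt-to-income = 4,310/10,750 = 40.1% — meets 41% limit
Not all requirements met → denied.

Denied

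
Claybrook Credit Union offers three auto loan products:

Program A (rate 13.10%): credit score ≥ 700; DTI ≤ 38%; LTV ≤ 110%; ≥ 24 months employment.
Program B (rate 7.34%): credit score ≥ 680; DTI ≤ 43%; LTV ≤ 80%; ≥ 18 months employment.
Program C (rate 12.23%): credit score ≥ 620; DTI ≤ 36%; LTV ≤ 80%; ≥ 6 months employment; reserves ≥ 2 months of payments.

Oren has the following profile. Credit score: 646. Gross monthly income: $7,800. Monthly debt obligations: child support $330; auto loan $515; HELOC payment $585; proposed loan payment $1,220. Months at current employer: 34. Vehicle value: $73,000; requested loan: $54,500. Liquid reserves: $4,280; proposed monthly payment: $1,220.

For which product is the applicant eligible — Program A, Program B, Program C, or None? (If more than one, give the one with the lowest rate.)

Program C

Total debts = (330 + 515 + 585 + 1,220) = 2,650; DTI = 2,650/7,800 = 34%.
LTV = 54,500/73,000 = 74.7%.
Reserves = 4,280/1,220 = 3.5 months.
Program A: score 646 < 700; DTI 34% ≤ 38%; LTV 74.7% ≤ 110%; employment 34 ≥ 24 mo → does not qualify.
Program B: score 646 < 680; DTI 34% ≤ 43%; LTV 74.7% ≤ 80%; employment 34 ≥ 18 mo → does not qualify.
Program C: score 646 ≥ 620; DTI 34% ≤ 36%; LTV 74.7% ≤ 80%; employment 34 ≥ 6 mo; reserves 3.5 ≥ 2 mo → qualifies.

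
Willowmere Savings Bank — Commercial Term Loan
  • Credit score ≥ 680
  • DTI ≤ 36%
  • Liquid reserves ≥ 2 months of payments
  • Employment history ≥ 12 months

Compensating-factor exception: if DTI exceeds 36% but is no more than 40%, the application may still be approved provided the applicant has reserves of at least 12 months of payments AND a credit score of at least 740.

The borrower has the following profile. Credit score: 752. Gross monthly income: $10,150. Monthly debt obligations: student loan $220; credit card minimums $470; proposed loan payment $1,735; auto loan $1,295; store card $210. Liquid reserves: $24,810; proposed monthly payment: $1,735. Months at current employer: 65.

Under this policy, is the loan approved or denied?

Approved

Credit score 752 ≥ 680 (meets base)
Total debts = (220 + 470 + 1,735 + 1,295 + 210) = 3,930. DTI = 3,930/10,150 = 38.7% > 36% — standard DTI limit exceeded.
Reserves = 24,810/1,735 = 14.3 months ≥ 2
Employment 65 ≥ 12 months
DTI 38.7% is within the 36%–40% exception band; checking compensating factors.
Override check — reserves: 14.3 mo (ok); score: 752 (ok).
Both override conditions satisfied; DTI exception granted.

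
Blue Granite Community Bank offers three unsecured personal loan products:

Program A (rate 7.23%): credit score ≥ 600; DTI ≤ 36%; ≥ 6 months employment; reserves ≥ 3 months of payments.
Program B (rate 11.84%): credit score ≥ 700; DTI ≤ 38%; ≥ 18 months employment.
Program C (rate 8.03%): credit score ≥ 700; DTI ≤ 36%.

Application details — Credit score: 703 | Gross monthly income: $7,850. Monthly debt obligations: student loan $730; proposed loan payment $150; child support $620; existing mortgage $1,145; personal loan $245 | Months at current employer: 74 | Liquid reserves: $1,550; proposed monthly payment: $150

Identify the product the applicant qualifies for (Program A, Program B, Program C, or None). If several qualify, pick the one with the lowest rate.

Program B

Total debts = (730 + 150 + 620 + 1,145 + 245) = 2,890; DTI = 2,890/7,850 = 36.8%.
Reserves = 1,550/150 = 10.3 months.
Program A: score 703 ≥ 600; DTI 36.8% > 36%; employment 74 ≥ 6 mo; reserves 10.3 ≥ 3 mo → does not qualify.
Program B: score 703 ≥ 700; DTI 36.8% ≤ 38%; employment 74 ≥ 18 mo → qualifies.
Program C: score 703 ≥ 700; DTI 36.8% > 36% → does not qualify.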